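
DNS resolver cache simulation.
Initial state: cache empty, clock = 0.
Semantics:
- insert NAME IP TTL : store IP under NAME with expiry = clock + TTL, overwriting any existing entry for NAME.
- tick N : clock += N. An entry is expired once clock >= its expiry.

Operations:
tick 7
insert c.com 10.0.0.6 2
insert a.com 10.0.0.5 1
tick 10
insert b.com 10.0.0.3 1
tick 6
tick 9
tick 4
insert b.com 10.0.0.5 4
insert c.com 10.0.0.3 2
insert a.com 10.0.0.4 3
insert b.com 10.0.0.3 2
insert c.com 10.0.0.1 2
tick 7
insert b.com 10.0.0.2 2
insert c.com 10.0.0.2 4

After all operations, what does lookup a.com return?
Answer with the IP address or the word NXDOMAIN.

Op 1: tick 7 -> clock=7.
Op 2: insert c.com -> 10.0.0.6 (expiry=7+2=9). clock=7
Op 3: insert a.com -> 10.0.0.5 (expiry=7+1=8). clock=7
Op 4: tick 10 -> clock=17. purged={a.com,c.com}
Op 5: insert b.com -> 10.0.0.3 (expiry=17+1=18). clock=17
Op 6: tick 6 -> clock=23. purged={b.com}
Op 7: tick 9 -> clock=32.
Op 8: tick 4 -> clock=36.
Op 9: insert b.com -> 10.0.0.5 (expiry=36+4=40). clock=36
Op 10: insert c.com -> 10.0.0.3 (expiry=36+2=38). clock=36
Op 11: insert a.com -> 10.0.0.4 (expiry=36+3=39). clock=36
Op 12: insert b.com -> 10.0.0.3 (expiry=36+2=38). clock=36
Op 13: insert c.com -> 10.0.0.1 (expiry=36+2=38). clock=36
Op 14: tick 7 -> clock=43. purged={a.com,b.com,c.com}
Op 15: insert b.com -> 10.0.0.2 (expiry=43+2=45). clock=43
Op 16: insert c.com -> 10.0.0.2 (expiry=43+4=47). clock=43
lookup a.com: not in cache (expired or never inserted)

Answer: NXDOMAIN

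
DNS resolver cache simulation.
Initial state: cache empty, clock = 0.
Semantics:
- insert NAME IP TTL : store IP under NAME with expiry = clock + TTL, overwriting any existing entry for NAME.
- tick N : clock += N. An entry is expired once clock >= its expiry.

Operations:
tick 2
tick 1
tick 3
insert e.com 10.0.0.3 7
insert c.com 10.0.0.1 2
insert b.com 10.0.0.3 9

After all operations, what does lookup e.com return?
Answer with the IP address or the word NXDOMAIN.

Op 1: tick 2 -> clock=2.
Op 2: tick 1 -> clock=3.
Op 3: tick 3 -> clock=6.
Op 4: insert e.com -> 10.0.0.3 (expiry=6+7=13). clock=6
Op 5: insert c.com -> 10.0.0.1 (expiry=6+2=8). clock=6
Op 6: insert b.com -> 10.0.0.3 (expiry=6+9=15). clock=6
lookup e.com: present, ip=10.0.0.3 expiry=13 > clock=6

Answer: 10.0.0.3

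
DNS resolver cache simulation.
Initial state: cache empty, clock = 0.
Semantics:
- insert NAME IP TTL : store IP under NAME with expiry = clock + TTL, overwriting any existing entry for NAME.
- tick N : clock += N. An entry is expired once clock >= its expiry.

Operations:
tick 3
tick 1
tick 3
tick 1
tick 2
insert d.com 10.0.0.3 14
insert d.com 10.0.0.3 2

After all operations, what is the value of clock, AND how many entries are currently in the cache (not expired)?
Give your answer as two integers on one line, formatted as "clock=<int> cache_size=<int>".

Answer: clock=10 cache_size=1

Derivation:
Op 1: tick 3 -> clock=3.
Op 2: tick 1 -> clock=4.
Op 3: tick 3 -> clock=7.
Op 4: tick 1 -> clock=8.
Op 5: tick 2 -> clock=10.
Op 6: insert d.com -> 10.0.0.3 (expiry=10+14=24). clock=10
Op 7: insert d.com -> 10.0.0.3 (expiry=10+2=12). clock=10
Final clock = 10
Final cache (unexpired): {d.com} -> size=1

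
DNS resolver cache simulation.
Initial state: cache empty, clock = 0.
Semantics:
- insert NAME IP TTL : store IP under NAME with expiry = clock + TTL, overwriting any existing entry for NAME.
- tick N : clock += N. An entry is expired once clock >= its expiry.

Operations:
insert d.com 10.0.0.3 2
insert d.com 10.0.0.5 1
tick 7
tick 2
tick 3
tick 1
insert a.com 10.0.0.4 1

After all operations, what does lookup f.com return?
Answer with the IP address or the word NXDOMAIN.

Answer: NXDOMAIN

Derivation:
Op 1: insert d.com -> 10.0.0.3 (expiry=0+2=2). clock=0
Op 2: insert d.com -> 10.0.0.5 (expiry=0+1=1). clock=0
Op 3: tick 7 -> clock=7. purged={d.com}
Op 4: tick 2 -> clock=9.
Op 5: tick 3 -> clock=12.
Op 6: tick 1 -> clock=13.
Op 7: insert a.com -> 10.0.0.4 (expiry=13+1=14). clock=13
lookup f.com: not in cache (expired or never inserted)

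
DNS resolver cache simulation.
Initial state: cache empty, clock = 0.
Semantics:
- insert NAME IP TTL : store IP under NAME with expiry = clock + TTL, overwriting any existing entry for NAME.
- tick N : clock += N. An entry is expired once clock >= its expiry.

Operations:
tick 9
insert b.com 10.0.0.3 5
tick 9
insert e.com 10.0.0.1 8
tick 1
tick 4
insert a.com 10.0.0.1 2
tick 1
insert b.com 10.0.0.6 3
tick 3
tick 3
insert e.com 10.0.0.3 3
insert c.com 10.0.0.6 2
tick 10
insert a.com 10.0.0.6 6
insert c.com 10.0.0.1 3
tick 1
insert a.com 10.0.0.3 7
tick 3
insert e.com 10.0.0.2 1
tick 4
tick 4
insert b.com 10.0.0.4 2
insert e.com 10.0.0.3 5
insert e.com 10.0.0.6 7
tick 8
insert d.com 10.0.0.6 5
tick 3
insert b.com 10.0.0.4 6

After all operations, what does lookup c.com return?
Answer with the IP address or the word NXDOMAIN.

Answer: NXDOMAIN

Derivation:
Op 1: tick 9 -> clock=9.
Op 2: insert b.com -> 10.0.0.3 (expiry=9+5=14). clock=9
Op 3: tick 9 -> clock=18. purged={b.com}
Op 4: insert e.com -> 10.0.0.1 (expiry=18+8=26). clock=18
Op 5: tick 1 -> clock=19.
Op 6: tick 4 -> clock=23.
Op 7: insert a.com -> 10.0.0.1 (expiry=23+2=25). clock=23
Op 8: tick 1 -> clock=24.
Op 9: insert b.com -> 10.0.0.6 (expiry=24+3=27). clock=24
Op 10: tick 3 -> clock=27. purged={a.com,b.com,e.com}
Op 11: tick 3 -> clock=30.
Op 12: insert e.com -> 10.0.0.3 (expiry=30+3=33). clock=30
Op 13: insert c.com -> 10.0.0.6 (expiry=30+2=32). clock=30
Op 14: tick 10 -> clock=40. purged={c.com,e.com}
Op 15: insert a.com -> 10.0.0.6 (expiry=40+6=46). clock=40
Op 16: insert c.com -> 10.0.0.1 (expiry=40+3=43). clock=40
Op 17: tick 1 -> clock=41.
Op 18: insert a.com -> 10.0.0.3 (expiry=41+7=48). clock=41
Op 19: tick 3 -> clock=44. purged={c.com}
Op 20: insert e.com -> 10.0.0.2 (expiry=44+1=45). clock=44
Op 21: tick 4 -> clock=48. purged={a.com,e.com}
Op 22: tick 4 -> clock=52.
Op 23: insert b.com -> 10.0.0.4 (expiry=52+2=54). clock=52
Op 24: insert e.com -> 10.0.0.3 (expiry=52+5=57). clock=52
Op 25: insert e.com -> 10.0.0.6 (expiry=52+7=59). clock=52
Op 26: tick 8 -> clock=60. purged={b.com,e.com}
Op 27: insert d.com -> 10.0.0.6 (expiry=60+5=65). clock=60
Op 28: tick 3 -> clock=63.
Op 29: insert b.com -> 10.0.0.4 (expiry=63+6=69). clock=63
lookup c.com: not in cache (expired or never inserted)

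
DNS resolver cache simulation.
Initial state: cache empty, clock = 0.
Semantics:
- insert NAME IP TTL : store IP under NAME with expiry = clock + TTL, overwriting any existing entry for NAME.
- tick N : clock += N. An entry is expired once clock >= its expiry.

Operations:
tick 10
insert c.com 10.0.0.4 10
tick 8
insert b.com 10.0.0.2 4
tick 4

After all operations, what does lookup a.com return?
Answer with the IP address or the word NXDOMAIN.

Op 1: tick 10 -> clock=10.
Op 2: insert c.com -> 10.0.0.4 (expiry=10+10=20). clock=10
Op 3: tick 8 -> clock=18.
Op 4: insert b.com -> 10.0.0.2 (expiry=18+4=22). clock=18
Op 5: tick 4 -> clock=22. purged={b.com,c.com}
lookup a.com: not in cache (expired or never inserted)

Answer: NXDOMAIN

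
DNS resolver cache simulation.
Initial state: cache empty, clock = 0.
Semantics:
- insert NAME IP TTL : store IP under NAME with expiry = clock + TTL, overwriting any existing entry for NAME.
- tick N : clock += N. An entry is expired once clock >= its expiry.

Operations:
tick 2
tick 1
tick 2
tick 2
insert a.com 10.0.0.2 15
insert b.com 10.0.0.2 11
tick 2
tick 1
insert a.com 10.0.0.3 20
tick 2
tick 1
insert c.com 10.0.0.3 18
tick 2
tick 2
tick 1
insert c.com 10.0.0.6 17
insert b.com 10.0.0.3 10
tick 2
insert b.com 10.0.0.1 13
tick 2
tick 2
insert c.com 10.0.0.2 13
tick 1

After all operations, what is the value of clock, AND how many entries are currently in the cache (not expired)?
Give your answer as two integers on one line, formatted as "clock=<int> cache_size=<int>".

Answer: clock=25 cache_size=3

Derivation:
Op 1: tick 2 -> clock=2.
Op 2: tick 1 -> clock=3.
Op 3: tick 2 -> clock=5.
Op 4: tick 2 -> clock=7.
Op 5: insert a.com -> 10.0.0.2 (expiry=7+15=22). clock=7
Op 6: insert b.com -> 10.0.0.2 (expiry=7+11=18). clock=7
Op 7: tick 2 -> clock=9.
Op 8: tick 1 -> clock=10.
Op 9: insert a.com -> 10.0.0.3 (expiry=10+20=30). clock=10
Op 10: tick 2 -> clock=12.
Op 11: tick 1 -> clock=13.
Op 12: insert c.com -> 10.0.0.3 (expiry=13+18=31). clock=13
Op 13: tick 2 -> clock=15.
Op 14: tick 2 -> clock=17.
Op 15: tick 1 -> clock=18. purged={b.com}
Op 16: insert c.com -> 10.0.0.6 (expiry=18+17=35). clock=18
Op 17: insert b.com -> 10.0.0.3 (expiry=18+10=28). clock=18
Op 18: tick 2 -> clock=20.
Op 19: insert b.com -> 10.0.0.1 (expiry=20+13=33). clock=20
Op 20: tick 2 -> clock=22.
Op 21: tick 2 -> clock=24.
Op 22: insert c.com -> 10.0.0.2 (expiry=24+13=37). clock=24
Op 23: tick 1 -> clock=25.
Final clock = 25
Final cache (unexpired): {a.com,b.com,c.com} -> size=3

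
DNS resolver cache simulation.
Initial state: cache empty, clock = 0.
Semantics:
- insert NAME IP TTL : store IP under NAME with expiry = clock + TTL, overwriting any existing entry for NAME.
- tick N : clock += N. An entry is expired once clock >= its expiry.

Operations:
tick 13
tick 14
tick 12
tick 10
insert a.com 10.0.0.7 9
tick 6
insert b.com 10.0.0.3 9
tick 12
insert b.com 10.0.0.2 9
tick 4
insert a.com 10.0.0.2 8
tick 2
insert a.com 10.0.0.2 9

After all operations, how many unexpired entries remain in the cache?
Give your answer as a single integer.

Op 1: tick 13 -> clock=13.
Op 2: tick 14 -> clock=27.
Op 3: tick 12 -> clock=39.
Op 4: tick 10 -> clock=49.
Op 5: insert a.com -> 10.0.0.7 (expiry=49+9=58). clock=49
Op 6: tick 6 -> clock=55.
Op 7: insert b.com -> 10.0.0.3 (expiry=55+9=64). clock=55
Op 8: tick 12 -> clock=67. purged={a.com,b.com}
Op 9: insert b.com -> 10.0.0.2 (expiry=67+9=76). clock=67
Op 10: tick 4 -> clock=71.
Op 11: insert a.com -> 10.0.0.2 (expiry=71+8=79). clock=71
Op 12: tick 2 -> clock=73.
Op 13: insert a.com -> 10.0.0.2 (expiry=73+9=82). clock=73
Final cache (unexpired): {a.com,b.com} -> size=2

Answer: 2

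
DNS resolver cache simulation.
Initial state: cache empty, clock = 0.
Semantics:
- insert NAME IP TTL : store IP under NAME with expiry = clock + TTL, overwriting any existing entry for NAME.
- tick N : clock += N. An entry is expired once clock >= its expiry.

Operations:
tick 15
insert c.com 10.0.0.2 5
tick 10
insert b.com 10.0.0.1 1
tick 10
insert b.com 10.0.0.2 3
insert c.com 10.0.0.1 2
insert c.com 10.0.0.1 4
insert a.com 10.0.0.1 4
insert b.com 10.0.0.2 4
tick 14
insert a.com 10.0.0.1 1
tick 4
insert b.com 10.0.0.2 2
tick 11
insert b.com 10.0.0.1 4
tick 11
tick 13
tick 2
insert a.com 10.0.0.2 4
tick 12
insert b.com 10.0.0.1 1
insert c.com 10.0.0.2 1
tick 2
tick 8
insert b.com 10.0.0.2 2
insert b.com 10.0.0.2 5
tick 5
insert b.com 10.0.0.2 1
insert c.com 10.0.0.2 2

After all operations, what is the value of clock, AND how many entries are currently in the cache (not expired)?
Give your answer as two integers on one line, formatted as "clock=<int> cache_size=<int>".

Answer: clock=117 cache_size=2

Derivation:
Op 1: tick 15 -> clock=15.
Op 2: insert c.com -> 10.0.0.2 (expiry=15+5=20). clock=15
Op 3: tick 10 -> clock=25. purged={c.com}
Op 4: insert b.com -> 10.0.0.1 (expiry=25+1=26). clock=25
Op 5: tick 10 -> clock=35. purged={b.com}
Op 6: insert b.com -> 10.0.0.2 (expiry=35+3=38). clock=35
Op 7: insert c.com -> 10.0.0.1 (expiry=35+2=37). clock=35
Op 8: insert c.com -> 10.0.0.1 (expiry=35+4=39). clock=35
Op 9: insert a.com -> 10.0.0.1 (expiry=35+4=39). clock=35
Op 10: insert b.com -> 10.0.0.2 (expiry=35+4=39). clock=35
Op 11: tick 14 -> clock=49. purged={a.com,b.com,c.com}
Op 12: insert a.com -> 10.0.0.1 (expiry=49+1=50). clock=49
Op 13: tick 4 -> clock=53. purged={a.com}
Op 14: insert b.com -> 10.0.0.2 (expiry=53+2=55). clock=53
Op 15: tick 11 -> clock=64. purged={b.com}
Op 16: insert b.com -> 10.0.0.1 (expiry=64+4=68). clock=64
Op 17: tick 11 -> clock=75. purged={b.com}
Op 18: tick 13 -> clock=88.
Op 19: tick 2 -> clock=90.
Op 20: insert a.com -> 10.0.0.2 (expiry=90+4=94). clock=90
Op 21: tick 12 -> clock=102. purged={a.com}
Op 22: insert b.com -> 10.0.0.1 (expiry=102+1=103). clock=102
Op 23: insert c.com -> 10.0.0.2 (expiry=102+1=103). clock=102
Op 24: tick 2 -> clock=104. purged={b.com,c.com}
Op 25: tick 8 -> clock=112.
Op 26: insert b.com -> 10.0.0.2 (expiry=112+2=114). clock=112
Op 27: insert b.com -> 10.0.0.2 (expiry=112+5=117). clock=112
Op 28: tick 5 -> clock=117. purged={b.com}
Op 29: insert b.com -> 10.0.0.2 (expiry=117+1=118). clock=117
Op 30: insert c.com -> 10.0.0.2 (expiry=117+2=119). clock=117
Final clock = 117
Final cache (unexpired): {b.com,c.com} -> size=2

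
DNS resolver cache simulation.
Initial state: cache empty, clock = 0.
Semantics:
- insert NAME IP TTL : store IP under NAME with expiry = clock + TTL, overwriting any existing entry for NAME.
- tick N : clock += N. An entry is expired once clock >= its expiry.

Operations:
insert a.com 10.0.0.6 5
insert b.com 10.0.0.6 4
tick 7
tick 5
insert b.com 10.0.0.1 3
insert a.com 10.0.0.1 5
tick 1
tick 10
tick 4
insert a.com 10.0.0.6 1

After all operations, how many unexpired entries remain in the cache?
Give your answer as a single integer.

Op 1: insert a.com -> 10.0.0.6 (expiry=0+5=5). clock=0
Op 2: insert b.com -> 10.0.0.6 (expiry=0+4=4). clock=0
Op 3: tick 7 -> clock=7. purged={a.com,b.com}
Op 4: tick 5 -> clock=12.
Op 5: insert b.com -> 10.0.0.1 (expiry=12+3=15). clock=12
Op 6: insert a.com -> 10.0.0.1 (expiry=12+5=17). clock=12
Op 7: tick 1 -> clock=13.
Op 8: tick 10 -> clock=23. purged={a.com,b.com}
Op 9: tick 4 -> clock=27.
Op 10: insert a.com -> 10.0.0.6 (expiry=27+1=28). clock=27
Final cache (unexpired): {a.com} -> size=1

Answer: 1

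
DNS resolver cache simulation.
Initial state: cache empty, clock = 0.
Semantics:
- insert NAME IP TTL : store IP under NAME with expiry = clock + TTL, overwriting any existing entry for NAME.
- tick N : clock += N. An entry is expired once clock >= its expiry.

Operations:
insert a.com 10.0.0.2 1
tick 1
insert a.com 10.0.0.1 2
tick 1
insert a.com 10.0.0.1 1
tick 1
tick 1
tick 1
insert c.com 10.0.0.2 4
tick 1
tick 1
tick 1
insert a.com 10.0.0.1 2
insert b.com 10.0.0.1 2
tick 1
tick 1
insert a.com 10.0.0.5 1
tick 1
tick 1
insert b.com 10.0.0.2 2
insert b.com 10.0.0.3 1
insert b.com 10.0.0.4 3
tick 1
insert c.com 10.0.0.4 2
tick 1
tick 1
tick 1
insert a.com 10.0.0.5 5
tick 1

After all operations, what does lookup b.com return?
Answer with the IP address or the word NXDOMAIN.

Op 1: insert a.com -> 10.0.0.2 (expiry=0+1=1). clock=0
Op 2: tick 1 -> clock=1. purged={a.com}
Op 3: insert a.com -> 10.0.0.1 (expiry=1+2=3). clock=1
Op 4: tick 1 -> clock=2.
Op 5: insert a.com -> 10.0.0.1 (expiry=2+1=3). clock=2
Op 6: tick 1 -> clock=3. purged={a.com}
Op 7: tick 1 -> clock=4.
Op 8: tick 1 -> clock=5.
Op 9: insert c.com -> 10.0.0.2 (expiry=5+4=9). clock=5
Op 10: tick 1 -> clock=6.
Op 11: tick 1 -> clock=7.
Op 12: tick 1 -> clock=8.
Op 13: insert a.com -> 10.0.0.1 (expiry=8+2=10). clock=8
Op 14: insert b.com -> 10.0.0.1 (expiry=8+2=10). clock=8
Op 15: tick 1 -> clock=9. purged={c.com}
Op 16: tick 1 -> clock=10. purged={a.com,b.com}
Op 17: insert a.com -> 10.0.0.5 (expiry=10+1=11). clock=10
Op 18: tick 1 -> clock=11. purged={a.com}
Op 19: tick 1 -> clock=12.
Op 20: insert b.com -> 10.0.0.2 (expiry=12+2=14). clock=12
Op 21: insert b.com -> 10.0.0.3 (expiry=12+1=13). clock=12
Op 22: insert b.com -> 10.0.0.4 (expiry=12+3=15). clock=12
Op 23: tick 1 -> clock=13.
Op 24: insert c.com -> 10.0.0.4 (expiry=13+2=15). clock=13
Op 25: tick 1 -> clock=14.
Op 26: tick 1 -> clock=15. purged={b.com,c.com}
Op 27: tick 1 -> clock=16.
Op 28: insert a.com -> 10.0.0.5 (expiry=16+5=21). clock=16
Op 29: tick 1 -> clock=17.
lookup b.com: not in cache (expired or never inserted)

Answer: NXDOMAIN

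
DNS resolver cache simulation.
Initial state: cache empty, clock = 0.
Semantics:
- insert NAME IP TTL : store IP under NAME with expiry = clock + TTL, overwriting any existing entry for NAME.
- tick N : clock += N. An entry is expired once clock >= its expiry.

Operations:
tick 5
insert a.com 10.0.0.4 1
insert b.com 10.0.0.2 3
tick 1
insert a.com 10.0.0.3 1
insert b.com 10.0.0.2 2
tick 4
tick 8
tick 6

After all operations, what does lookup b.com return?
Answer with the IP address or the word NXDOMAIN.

Answer: NXDOMAIN

Derivation:
Op 1: tick 5 -> clock=5.
Op 2: insert a.com -> 10.0.0.4 (expiry=5+1=6). clock=5
Op 3: insert b.com -> 10.0.0.2 (expiry=5+3=8). clock=5
Op 4: tick 1 -> clock=6. purged={a.com}
Op 5: insert a.com -> 10.0.0.3 (expiry=6+1=7). clock=6
Op 6: insert b.com -> 10.0.0.2 (expiry=6+2=8). clock=6
Op 7: tick 4 -> clock=10. purged={a.com,b.com}
Op 8: tick 8 -> clock=18.
Op 9: tick 6 -> clock=24.
lookup b.com: not in cache (expired or never inserted)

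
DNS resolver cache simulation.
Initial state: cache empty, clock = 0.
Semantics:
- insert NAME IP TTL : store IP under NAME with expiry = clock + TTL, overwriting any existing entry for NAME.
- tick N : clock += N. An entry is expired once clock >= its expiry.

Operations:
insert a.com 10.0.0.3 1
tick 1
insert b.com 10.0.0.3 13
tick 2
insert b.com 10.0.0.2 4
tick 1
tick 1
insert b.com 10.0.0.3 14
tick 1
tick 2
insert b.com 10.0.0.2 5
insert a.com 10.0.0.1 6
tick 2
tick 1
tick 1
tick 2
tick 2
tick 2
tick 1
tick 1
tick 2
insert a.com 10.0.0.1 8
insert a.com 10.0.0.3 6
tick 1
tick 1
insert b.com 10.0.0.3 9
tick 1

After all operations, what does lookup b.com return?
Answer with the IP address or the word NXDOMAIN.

Op 1: insert a.com -> 10.0.0.3 (expiry=0+1=1). clock=0
Op 2: tick 1 -> clock=1. purged={a.com}
Op 3: insert b.com -> 10.0.0.3 (expiry=1+13=14). clock=1
Op 4: tick 2 -> clock=3.
Op 5: insert b.com -> 10.0.0.2 (expiry=3+4=7). clock=3
Op 6: tick 1 -> clock=4.
Op 7: tick 1 -> clock=5.
Op 8: insert b.com -> 10.0.0.3 (expiry=5+14=19). clock=5
Op 9: tick 1 -> clock=6.
Op 10: tick 2 -> clock=8.
Op 11: insert b.com -> 10.0.0.2 (expiry=8+5=13). clock=8
Op 12: insert a.com -> 10.0.0.1 (expiry=8+6=14). clock=8
Op 13: tick 2 -> clock=10.
Op 14: tick 1 -> clock=11.
Op 15: tick 1 -> clock=12.
Op 16: tick 2 -> clock=14. purged={a.com,b.com}
Op 17: tick 2 -> clock=16.
Op 18: tick 2 -> clock=18.
Op 19: tick 1 -> clock=19.
Op 20: tick 1 -> clock=20.
Op 21: tick 2 -> clock=22.
Op 22: insert a.com -> 10.0.0.1 (expiry=22+8=30). clock=22
Op 23: insert a.com -> 10.0.0.3 (expiry=22+6=28). clock=22
Op 24: tick 1 -> clock=23.
Op 25: tick 1 -> clock=24.
Op 26: insert b.com -> 10.0.0.3 (expiry=24+9=33). clock=24
Op 27: tick 1 -> clock=25.
lookup b.com: present, ip=10.0.0.3 expiry=33 > clock=25

Answer: 10.0.0.3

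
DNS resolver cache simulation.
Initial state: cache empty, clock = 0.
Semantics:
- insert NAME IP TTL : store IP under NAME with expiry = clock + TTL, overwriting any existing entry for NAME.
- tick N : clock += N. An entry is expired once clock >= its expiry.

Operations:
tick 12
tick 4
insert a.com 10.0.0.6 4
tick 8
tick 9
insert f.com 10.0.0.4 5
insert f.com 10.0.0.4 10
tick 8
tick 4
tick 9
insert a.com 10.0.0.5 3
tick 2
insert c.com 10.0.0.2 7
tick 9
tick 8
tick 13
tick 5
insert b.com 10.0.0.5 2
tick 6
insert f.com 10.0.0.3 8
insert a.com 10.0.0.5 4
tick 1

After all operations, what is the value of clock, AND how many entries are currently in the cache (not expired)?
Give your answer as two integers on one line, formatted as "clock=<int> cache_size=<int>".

Answer: clock=98 cache_size=2

Derivation:
Op 1: tick 12 -> clock=12.
Op 2: tick 4 -> clock=16.
Op 3: insert a.com -> 10.0.0.6 (expiry=16+4=20). clock=16
Op 4: tick 8 -> clock=24. purged={a.com}
Op 5: tick 9 -> clock=33.
Op 6: insert f.com -> 10.0.0.4 (expiry=33+5=38). clock=33
Op 7: insert f.com -> 10.0.0.4 (expiry=33+10=43). clock=33
Op 8: tick 8 -> clock=41.
Op 9: tick 4 -> clock=45. purged={f.com}
Op 10: tick 9 -> clock=54.
Op 11: insert a.com -> 10.0.0.5 (expiry=54+3=57). clock=54
Op 12: tick 2 -> clock=56.
Op 13: insert c.com -> 10.0.0.2 (expiry=56+7=63). clock=56
Op 14: tick 9 -> clock=65. purged={a.com,c.com}
Op 15: tick 8 -> clock=73.
Op 16: tick 13 -> clock=86.
Op 17: tick 5 -> clock=91.
Op 18: insert b.com -> 10.0.0.5 (expiry=91+2=93). clock=91
Op 19: tick 6 -> clock=97. purged={b.com}
Op 20: insert f.com -> 10.0.0.3 (expiry=97+8=105). clock=97
Op 21: insert a.com -> 10.0.0.5 (expiry=97+4=101). clock=97
Op 22: tick 1 -> clock=98.
Final clock = 98
Final cache (unexpired): {a.com,f.com} -> size=2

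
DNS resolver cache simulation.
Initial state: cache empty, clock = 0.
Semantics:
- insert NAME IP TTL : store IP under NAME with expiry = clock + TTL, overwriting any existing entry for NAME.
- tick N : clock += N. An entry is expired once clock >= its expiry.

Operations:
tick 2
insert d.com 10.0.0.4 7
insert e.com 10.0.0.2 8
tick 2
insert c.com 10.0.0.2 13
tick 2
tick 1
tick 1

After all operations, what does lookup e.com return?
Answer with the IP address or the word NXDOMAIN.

Op 1: tick 2 -> clock=2.
Op 2: insert d.com -> 10.0.0.4 (expiry=2+7=9). clock=2
Op 3: insert e.com -> 10.0.0.2 (expiry=2+8=10). clock=2
Op 4: tick 2 -> clock=4.
Op 5: insert c.com -> 10.0.0.2 (expiry=4+13=17). clock=4
Op 6: tick 2 -> clock=6.
Op 7: tick 1 -> clock=7.
Op 8: tick 1 -> clock=8.
lookup e.com: present, ip=10.0.0.2 expiry=10 > clock=8

Answer: 10.0.0.2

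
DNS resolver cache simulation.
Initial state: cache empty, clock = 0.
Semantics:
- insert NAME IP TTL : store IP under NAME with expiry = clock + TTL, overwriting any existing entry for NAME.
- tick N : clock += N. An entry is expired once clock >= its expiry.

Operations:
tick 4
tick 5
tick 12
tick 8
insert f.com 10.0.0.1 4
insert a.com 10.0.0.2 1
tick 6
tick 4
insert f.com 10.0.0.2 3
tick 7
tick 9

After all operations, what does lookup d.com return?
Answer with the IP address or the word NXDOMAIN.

Answer: NXDOMAIN

Derivation:
Op 1: tick 4 -> clock=4.
Op 2: tick 5 -> clock=9.
Op 3: tick 12 -> clock=21.
Op 4: tick 8 -> clock=29.
Op 5: insert f.com -> 10.0.0.1 (expiry=29+4=33). clock=29
Op 6: insert a.com -> 10.0.0.2 (expiry=29+1=30). clock=29
Op 7: tick 6 -> clock=35. purged={a.com,f.com}
Op 8: tick 4 -> clock=39.
Op 9: insert f.com -> 10.0.0.2 (expiry=39+3=42). clock=39
Op 10: tick 7 -> clock=46. purged={f.com}
Op 11: tick 9 -> clock=55.
lookup d.com: not in cache (expired or never inserted)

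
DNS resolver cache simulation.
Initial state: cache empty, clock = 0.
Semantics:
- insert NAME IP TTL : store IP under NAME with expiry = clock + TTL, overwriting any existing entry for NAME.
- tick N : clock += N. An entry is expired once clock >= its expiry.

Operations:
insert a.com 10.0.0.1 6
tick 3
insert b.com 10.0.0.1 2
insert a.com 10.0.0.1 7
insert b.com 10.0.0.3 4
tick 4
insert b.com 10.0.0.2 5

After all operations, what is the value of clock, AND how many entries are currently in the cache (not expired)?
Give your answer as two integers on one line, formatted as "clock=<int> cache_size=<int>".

Op 1: insert a.com -> 10.0.0.1 (expiry=0+6=6). clock=0
Op 2: tick 3 -> clock=3.
Op 3: insert b.com -> 10.0.0.1 (expiry=3+2=5). clock=3
Op 4: insert a.com -> 10.0.0.1 (expiry=3+7=10). clock=3
Op 5: insert b.com -> 10.0.0.3 (expiry=3+4=7). clock=3
Op 6: tick 4 -> clock=7. purged={b.com}
Op 7: insert b.com -> 10.0.0.2 (expiry=7+5=12). clock=7
Final clock = 7
Final cache (unexpired): {a.com,b.com} -> size=2

Answer: clock=7 cache_size=2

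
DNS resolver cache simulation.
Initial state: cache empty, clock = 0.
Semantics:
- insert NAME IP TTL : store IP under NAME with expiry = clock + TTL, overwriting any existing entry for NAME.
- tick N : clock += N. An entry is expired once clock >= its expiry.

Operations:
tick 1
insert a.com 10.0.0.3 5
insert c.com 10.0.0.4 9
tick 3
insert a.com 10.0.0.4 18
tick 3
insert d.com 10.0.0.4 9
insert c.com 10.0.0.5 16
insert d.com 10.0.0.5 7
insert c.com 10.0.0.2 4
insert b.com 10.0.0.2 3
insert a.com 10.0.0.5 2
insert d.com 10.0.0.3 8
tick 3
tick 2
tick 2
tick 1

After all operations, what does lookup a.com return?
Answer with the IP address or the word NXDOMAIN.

Op 1: tick 1 -> clock=1.
Op 2: insert a.com -> 10.0.0.3 (expiry=1+5=6). clock=1
Op 3: insert c.com -> 10.0.0.4 (expiry=1+9=10). clock=1
Op 4: tick 3 -> clock=4.
Op 5: insert a.com -> 10.0.0.4 (expiry=4+18=22). clock=4
Op 6: tick 3 -> clock=7.
Op 7: insert d.com -> 10.0.0.4 (expiry=7+9=16). clock=7
Op 8: insert c.com -> 10.0.0.5 (expiry=7+16=23). clock=7
Op 9: insert d.com -> 10.0.0.5 (expiry=7+7=14). clock=7
Op 10: insert c.com -> 10.0.0.2 (expiry=7+4=11). clock=7
Op 11: insert b.com -> 10.0.0.2 (expiry=7+3=10). clock=7
Op 12: insert a.com -> 10.0.0.5 (expiry=7+2=9). clock=7
Op 13: insert d.com -> 10.0.0.3 (expiry=7+8=15). clock=7
Op 14: tick 3 -> clock=10. purged={a.com,b.com}
Op 15: tick 2 -> clock=12. purged={c.com}
Op 16: tick 2 -> clock=14.
Op 17: tick 1 -> clock=15. purged={d.com}
lookup a.com: not in cache (expired or never inserted)

Answer: NXDOMAIN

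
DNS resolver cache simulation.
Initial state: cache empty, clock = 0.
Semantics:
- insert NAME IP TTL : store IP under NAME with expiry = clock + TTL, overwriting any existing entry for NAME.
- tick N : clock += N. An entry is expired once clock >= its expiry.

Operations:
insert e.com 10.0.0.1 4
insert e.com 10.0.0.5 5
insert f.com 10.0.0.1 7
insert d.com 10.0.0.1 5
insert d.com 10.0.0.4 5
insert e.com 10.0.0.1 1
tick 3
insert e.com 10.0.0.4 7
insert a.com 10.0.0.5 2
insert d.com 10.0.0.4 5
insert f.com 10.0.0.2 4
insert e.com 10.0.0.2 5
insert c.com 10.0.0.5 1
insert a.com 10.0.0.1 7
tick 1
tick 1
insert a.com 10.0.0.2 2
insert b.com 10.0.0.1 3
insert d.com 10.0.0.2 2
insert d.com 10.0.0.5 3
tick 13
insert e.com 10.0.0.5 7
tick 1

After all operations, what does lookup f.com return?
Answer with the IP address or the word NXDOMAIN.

Answer: NXDOMAIN

Derivation:
Op 1: insert e.com -> 10.0.0.1 (expiry=0+4=4). clock=0
Op 2: insert e.com -> 10.0.0.5 (expiry=0+5=5). clock=0
Op 3: insert f.com -> 10.0.0.1 (expiry=0+7=7). clock=0
Op 4: insert d.com -> 10.0.0.1 (expiry=0+5=5). clock=0
Op 5: insert d.com -> 10.0.0.4 (expiry=0+5=5). clock=0
Op 6: insert e.com -> 10.0.0.1 (expiry=0+1=1). clock=0
Op 7: tick 3 -> clock=3. purged={e.com}
Op 8: insert e.com -> 10.0.0.4 (expiry=3+7=10). clock=3
Op 9: insert a.com -> 10.0.0.5 (expiry=3+2=5). clock=3
Op 10: insert d.com -> 10.0.0.4 (expiry=3+5=8). clock=3
Op 11: insert f.com -> 10.0.0.2 (expiry=3+4=7). clock=3
Op 12: insert e.com -> 10.0.0.2 (expiry=3+5=8). clock=3
Op 13: insert c.com -> 10.0.0.5 (expiry=3+1=4). clock=3
Op 14: insert a.com -> 10.0.0.1 (expiry=3+7=10). clock=3
Op 15: tick 1 -> clock=4. purged={c.com}
Op 16: tick 1 -> clock=5.
Op 17: insert a.com -> 10.0.0.2 (expiry=5+2=7). clock=5
Op 18: insert b.com -> 10.0.0.1 (expiry=5+3=8). clock=5
Op 19: insert d.com -> 10.0.0.2 (expiry=5+2=7). clock=5
Op 20: insert d.com -> 10.0.0.5 (expiry=5+3=8). clock=5
Op 21: tick 13 -> clock=18. purged={a.com,b.com,d.com,e.com,f.com}
Op 22: insert e.com -> 10.0.0.5 (expiry=18+7=25). clock=18
Op 23: tick 1 -> clock=19.
lookup f.com: not in cache (expired or never inserted)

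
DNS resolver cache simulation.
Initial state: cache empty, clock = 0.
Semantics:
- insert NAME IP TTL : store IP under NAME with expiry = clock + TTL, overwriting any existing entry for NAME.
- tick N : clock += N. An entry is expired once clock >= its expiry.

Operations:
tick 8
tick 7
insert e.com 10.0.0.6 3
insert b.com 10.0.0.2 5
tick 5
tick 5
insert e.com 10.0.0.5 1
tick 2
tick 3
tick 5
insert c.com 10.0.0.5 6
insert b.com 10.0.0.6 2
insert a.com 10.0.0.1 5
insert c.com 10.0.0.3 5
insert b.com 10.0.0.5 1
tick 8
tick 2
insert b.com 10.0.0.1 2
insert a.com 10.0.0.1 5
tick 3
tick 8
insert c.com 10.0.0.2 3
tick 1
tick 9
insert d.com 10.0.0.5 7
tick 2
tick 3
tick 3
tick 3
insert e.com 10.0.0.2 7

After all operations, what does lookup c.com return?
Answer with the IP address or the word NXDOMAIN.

Answer: NXDOMAIN

Derivation:
Op 1: tick 8 -> clock=8.
Op 2: tick 7 -> clock=15.
Op 3: insert e.com -> 10.0.0.6 (expiry=15+3=18). clock=15
Op 4: insert b.com -> 10.0.0.2 (expiry=15+5=20). clock=15
Op 5: tick 5 -> clock=20. purged={b.com,e.com}
Op 6: tick 5 -> clock=25.
Op 7: insert e.com -> 10.0.0.5 (expiry=25+1=26). clock=25
Op 8: tick 2 -> clock=27. purged={e.com}
Op 9: tick 3 -> clock=30.
Op 10: tick 5 -> clock=35.
Op 11: insert c.com -> 10.0.0.5 (expiry=35+6=41). clock=35
Op 12: insert b.com -> 10.0.0.6 (expiry=35+2=37). clock=35
Op 13: insert a.com -> 10.0.0.1 (expiry=35+5=40). clock=35
Op 14: insert c.com -> 10.0.0.3 (expiry=35+5=40). clock=35
Op 15: insert b.com -> 10.0.0.5 (expiry=35+1=36). clock=35
Op 16: tick 8 -> clock=43. purged={a.com,b.com,c.com}
Op 17: tick 2 -> clock=45.
Op 18: insert b.com -> 10.0.0.1 (expiry=45+2=47). clock=45
Op 19: insert a.com -> 10.0.0.1 (expiry=45+5=50). clock=45
Op 20: tick 3 -> clock=48. purged={b.com}
Op 21: tick 8 -> clock=56. purged={a.com}
Op 22: insert c.com -> 10.0.0.2 (expiry=56+3=59). clock=56
Op 23: tick 1 -> clock=57.
Op 24: tick 9 -> clock=66. purged={c.com}
Op 25: insert d.com -> 10.0.0.5 (expiry=66+7=73). clock=66
Op 26: tick 2 -> clock=68.
Op 27: tick 3 -> clock=71.
Op 28: tick 3 -> clock=74. purged={d.com}
Op 29: tick 3 -> clock=77.
Op 30: insert e.com -> 10.0.0.2 (expiry=77+7=84). clock=77
lookup c.com: not in cache (expired or never inserted)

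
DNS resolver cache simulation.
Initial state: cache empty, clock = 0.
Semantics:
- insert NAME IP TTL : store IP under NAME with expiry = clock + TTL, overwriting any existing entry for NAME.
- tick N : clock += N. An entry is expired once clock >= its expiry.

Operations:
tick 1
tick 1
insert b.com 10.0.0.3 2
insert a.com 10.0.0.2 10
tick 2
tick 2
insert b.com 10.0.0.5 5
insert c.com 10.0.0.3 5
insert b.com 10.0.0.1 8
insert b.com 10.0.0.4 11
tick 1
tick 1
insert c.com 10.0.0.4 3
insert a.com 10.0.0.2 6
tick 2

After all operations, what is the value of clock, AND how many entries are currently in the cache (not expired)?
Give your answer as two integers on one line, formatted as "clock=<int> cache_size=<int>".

Answer: clock=10 cache_size=3

Derivation:
Op 1: tick 1 -> clock=1.
Op 2: tick 1 -> clock=2.
Op 3: insert b.com -> 10.0.0.3 (expiry=2+2=4). clock=2
Op 4: insert a.com -> 10.0.0.2 (expiry=2+10=12). clock=2
Op 5: tick 2 -> clock=4. purged={b.com}
Op 6: tick 2 -> clock=6.
Op 7: insert b.com -> 10.0.0.5 (expiry=6+5=11). clock=6
Op 8: insert c.com -> 10.0.0.3 (expiry=6+5=11). clock=6
Op 9: insert b.com -> 10.0.0.1 (expiry=6+8=14). clock=6
Op 10: insert b.com -> 10.0.0.4 (expiry=6+11=17). clock=6
Op 11: tick 1 -> clock=7.
Op 12: tick 1 -> clock=8.
Op 13: insert c.com -> 10.0.0.4 (expiry=8+3=11). clock=8
Op 14: insert a.com -> 10.0.0.2 (expiry=8+6=14). clock=8
Op 15: tick 2 -> clock=10.
Final clock = 10
Final cache (unexpired): {a.com,b.com,c.com} -> size=3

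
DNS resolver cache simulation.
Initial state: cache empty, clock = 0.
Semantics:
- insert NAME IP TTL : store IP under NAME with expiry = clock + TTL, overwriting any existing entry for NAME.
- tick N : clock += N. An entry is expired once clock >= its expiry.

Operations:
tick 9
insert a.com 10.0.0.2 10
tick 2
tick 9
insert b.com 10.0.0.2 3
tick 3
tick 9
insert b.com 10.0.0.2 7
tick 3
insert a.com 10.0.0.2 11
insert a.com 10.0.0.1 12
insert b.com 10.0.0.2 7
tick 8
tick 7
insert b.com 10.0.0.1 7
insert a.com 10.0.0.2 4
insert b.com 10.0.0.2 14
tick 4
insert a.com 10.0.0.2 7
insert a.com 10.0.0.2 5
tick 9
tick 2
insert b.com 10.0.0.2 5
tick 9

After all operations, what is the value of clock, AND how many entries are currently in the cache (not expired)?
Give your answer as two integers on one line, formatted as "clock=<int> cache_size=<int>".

Op 1: tick 9 -> clock=9.
Op 2: insert a.com -> 10.0.0.2 (expiry=9+10=19). clock=9
Op 3: tick 2 -> clock=11.
Op 4: tick 9 -> clock=20. purged={a.com}
Op 5: insert b.com -> 10.0.0.2 (expiry=20+3=23). clock=20
Op 6: tick 3 -> clock=23. purged={b.com}
Op 7: tick 9 -> clock=32.
Op 8: insert b.com -> 10.0.0.2 (expiry=32+7=39). clock=32
Op 9: tick 3 -> clock=35.
Op 10: insert a.com -> 10.0.0.2 (expiry=35+11=46). clock=35
Op 11: insert a.com -> 10.0.0.1 (expiry=35+12=47). clock=35
Op 12: insert b.com -> 10.0.0.2 (expiry=35+7=42). clock=35
Op 13: tick 8 -> clock=43. purged={b.com}
Op 14: tick 7 -> clock=50. purged={a.com}
Op 15: insert b.com -> 10.0.0.1 (expiry=50+7=57). clock=50
Op 16: insert a.com -> 10.0.0.2 (expiry=50+4=54). clock=50
Op 17: insert b.com -> 10.0.0.2 (expiry=50+14=64). clock=50
Op 18: tick 4 -> clock=54. purged={a.com}
Op 19: insert a.com -> 10.0.0.2 (expiry=54+7=61). clock=54
Op 20: insert a.com -> 10.0.0.2 (expiry=54+5=59). clock=54
Op 21: tick 9 -> clock=63. purged={a.com}
Op 22: tick 2 -> clock=65. purged={b.com}
Op 23: insert b.com -> 10.0.0.2 (expiry=65+5=70). clock=65
Op 24: tick 9 -> clock=74. purged={b.com}
Final clock = 74
Final cache (unexpired): {} -> size=0

Answer: clock=74 cache_size=0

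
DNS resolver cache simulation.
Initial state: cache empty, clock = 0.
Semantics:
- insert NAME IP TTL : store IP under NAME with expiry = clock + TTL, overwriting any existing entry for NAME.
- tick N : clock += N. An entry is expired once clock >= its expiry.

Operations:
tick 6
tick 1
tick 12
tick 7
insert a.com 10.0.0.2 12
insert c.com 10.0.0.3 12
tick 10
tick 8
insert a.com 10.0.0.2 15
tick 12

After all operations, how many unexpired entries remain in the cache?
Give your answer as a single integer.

Answer: 1

Derivation:
Op 1: tick 6 -> clock=6.
Op 2: tick 1 -> clock=7.
Op 3: tick 12 -> clock=19.
Op 4: tick 7 -> clock=26.
Op 5: insert a.com -> 10.0.0.2 (expiry=26+12=38). clock=26
Op 6: insert c.com -> 10.0.0.3 (expiry=26+12=38). clock=26
Op 7: tick 10 -> clock=36.
Op 8: tick 8 -> clock=44. purged={a.com,c.com}
Op 9: insert a.com -> 10.0.0.2 (expiry=44+15=59). clock=44
Op 10: tick 12 -> clock=56.
Final cache (unexpired): {a.com} -> size=1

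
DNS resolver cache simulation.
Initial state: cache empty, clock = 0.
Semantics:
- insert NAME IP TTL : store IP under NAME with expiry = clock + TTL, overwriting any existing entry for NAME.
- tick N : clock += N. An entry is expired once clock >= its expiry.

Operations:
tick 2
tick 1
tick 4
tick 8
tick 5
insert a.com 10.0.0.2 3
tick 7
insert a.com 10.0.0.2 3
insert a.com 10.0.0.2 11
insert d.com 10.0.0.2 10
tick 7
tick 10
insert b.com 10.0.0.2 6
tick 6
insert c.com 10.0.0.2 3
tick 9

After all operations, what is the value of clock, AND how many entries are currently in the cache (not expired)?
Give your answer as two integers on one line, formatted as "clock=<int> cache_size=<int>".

Answer: clock=59 cache_size=0

Derivation:
Op 1: tick 2 -> clock=2.
Op 2: tick 1 -> clock=3.
Op 3: tick 4 -> clock=7.
Op 4: tick 8 -> clock=15.
Op 5: tick 5 -> clock=20.
Op 6: insert a.com -> 10.0.0.2 (expiry=20+3=23). clock=20
Op 7: tick 7 -> clock=27. purged={a.com}
Op 8: insert a.com -> 10.0.0.2 (expiry=27+3=30). clock=27
Op 9: insert a.com -> 10.0.0.2 (expiry=27+11=38). clock=27
Op 10: insert d.com -> 10.0.0.2 (expiry=27+10=37). clock=27
Op 11: tick 7 -> clock=34.
Op 12: tick 10 -> clock=44. purged={a.com,d.com}
Op 13: insert b.com -> 10.0.0.2 (expiry=44+6=50). clock=44
Op 14: tick 6 -> clock=50. purged={b.com}
Op 15: insert c.com -> 10.0.0.2 (expiry=50+3=53). clock=50
Op 16: tick 9 -> clock=59. purged={c.com}
Final clock = 59
Final cache (unexpired): {} -> size=0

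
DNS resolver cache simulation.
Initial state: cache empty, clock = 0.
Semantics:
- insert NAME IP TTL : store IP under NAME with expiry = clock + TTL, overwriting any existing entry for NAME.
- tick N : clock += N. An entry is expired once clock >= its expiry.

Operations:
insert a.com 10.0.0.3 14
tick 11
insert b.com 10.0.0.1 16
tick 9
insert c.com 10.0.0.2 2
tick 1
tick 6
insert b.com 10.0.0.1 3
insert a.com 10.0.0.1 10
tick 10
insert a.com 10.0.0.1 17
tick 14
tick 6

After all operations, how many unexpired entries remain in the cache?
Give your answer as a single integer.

Answer: 0

Derivation:
Op 1: insert a.com -> 10.0.0.3 (expiry=0+14=14). clock=0
Op 2: tick 11 -> clock=11.
Op 3: insert b.com -> 10.0.0.1 (expiry=11+16=27). clock=11
Op 4: tick 9 -> clock=20. purged={a.com}
Op 5: insert c.com -> 10.0.0.2 (expiry=20+2=22). clock=20
Op 6: tick 1 -> clock=21.
Op 7: tick 6 -> clock=27. purged={b.com,c.com}
Op 8: insert b.com -> 10.0.0.1 (expiry=27+3=30). clock=27
Op 9: insert a.com -> 10.0.0.1 (expiry=27+10=37). clock=27
Op 10: tick 10 -> clock=37. purged={a.com,b.com}
Op 11: insert a.com -> 10.0.0.1 (expiry=37+17=54). clock=37
Op 12: tick 14 -> clock=51.
Op 13: tick 6 -> clock=57. purged={a.com}
Final cache (unexpired): {} -> size=0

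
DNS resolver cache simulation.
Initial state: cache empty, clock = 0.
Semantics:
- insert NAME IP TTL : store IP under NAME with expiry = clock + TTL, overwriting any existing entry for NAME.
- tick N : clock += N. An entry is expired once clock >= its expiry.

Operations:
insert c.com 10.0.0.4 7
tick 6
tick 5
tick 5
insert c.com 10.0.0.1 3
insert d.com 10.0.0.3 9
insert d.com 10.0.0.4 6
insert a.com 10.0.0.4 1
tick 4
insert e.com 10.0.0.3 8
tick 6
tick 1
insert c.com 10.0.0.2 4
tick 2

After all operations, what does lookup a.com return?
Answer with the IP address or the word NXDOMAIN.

Op 1: insert c.com -> 10.0.0.4 (expiry=0+7=7). clock=0
Op 2: tick 6 -> clock=6.
Op 3: tick 5 -> clock=11. purged={c.com}
Op 4: tick 5 -> clock=16.
Op 5: insert c.com -> 10.0.0.1 (expiry=16+3=19). clock=16
Op 6: insert d.com -> 10.0.0.3 (expiry=16+9=25). clock=16
Op 7: insert d.com -> 10.0.0.4 (expiry=16+6=22). clock=16
Op 8: insert a.com -> 10.0.0.4 (expiry=16+1=17). clock=16
Op 9: tick 4 -> clock=20. purged={a.com,c.com}
Op 10: insert e.com -> 10.0.0.3 (expiry=20+8=28). clock=20
Op 11: tick 6 -> clock=26. purged={d.com}
Op 12: tick 1 -> clock=27.
Op 13: insert c.com -> 10.0.0.2 (expiry=27+4=31). clock=27
Op 14: tick 2 -> clock=29. purged={e.com}
lookup a.com: not in cache (expired or never inserted)

Answer: NXDOMAIN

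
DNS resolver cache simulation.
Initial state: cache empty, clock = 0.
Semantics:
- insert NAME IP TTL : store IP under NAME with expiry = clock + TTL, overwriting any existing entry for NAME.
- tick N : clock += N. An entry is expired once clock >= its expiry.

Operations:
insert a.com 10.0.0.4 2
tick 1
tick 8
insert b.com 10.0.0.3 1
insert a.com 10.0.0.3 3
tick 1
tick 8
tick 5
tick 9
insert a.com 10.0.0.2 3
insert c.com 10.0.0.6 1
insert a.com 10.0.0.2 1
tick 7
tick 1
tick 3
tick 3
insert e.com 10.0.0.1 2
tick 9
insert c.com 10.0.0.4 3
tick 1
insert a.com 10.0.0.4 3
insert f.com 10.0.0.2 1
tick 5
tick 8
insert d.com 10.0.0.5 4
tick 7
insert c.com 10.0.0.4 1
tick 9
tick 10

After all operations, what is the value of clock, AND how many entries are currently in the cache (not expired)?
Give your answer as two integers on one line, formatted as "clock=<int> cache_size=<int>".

Op 1: insert a.com -> 10.0.0.4 (expiry=0+2=2). clock=0
Op 2: tick 1 -> clock=1.
Op 3: tick 8 -> clock=9. purged={a.com}
Op 4: insert b.com -> 10.0.0.3 (expiry=9+1=10). clock=9
Op 5: insert a.com -> 10.0.0.3 (expiry=9+3=12). clock=9
Op 6: tick 1 -> clock=10. purged={b.com}
Op 7: tick 8 -> clock=18. purged={a.com}
Op 8: tick 5 -> clock=23.
Op 9: tick 9 -> clock=32.
Op 10: insert a.com -> 10.0.0.2 (expiry=32+3=35). clock=32
Op 11: insert c.com -> 10.0.0.6 (expiry=32+1=33). clock=32
Op 12: insert a.com -> 10.0.0.2 (expiry=32+1=33). clock=32
Op 13: tick 7 -> clock=39. purged={a.com,c.com}
Op 14: tick 1 -> clock=40.
Op 15: tick 3 -> clock=43.
Op 16: tick 3 -> clock=46.
Op 17: insert e.com -> 10.0.0.1 (expiry=46+2=48). clock=46
Op 18: tick 9 -> clock=55. purged={e.com}
Op 19: insert c.com -> 10.0.0.4 (expiry=55+3=58). clock=55
Op 20: tick 1 -> clock=56.
Op 21: insert a.com -> 10.0.0.4 (expiry=56+3=59). clock=56
Op 22: insert f.com -> 10.0.0.2 (expiry=56+1=57). clock=56
Op 23: tick 5 -> clock=61. purged={a.com,c.com,f.com}
Op 24: tick 8 -> clock=69.
Op 25: insert d.com -> 10.0.0.5 (expiry=69+4=73). clock=69
Op 26: tick 7 -> clock=76. purged={d.com}
Op 27: insert c.com -> 10.0.0.4 (expiry=76+1=77). clock=76
Op 28: tick 9 -> clock=85. purged={c.com}
Op 29: tick 10 -> clock=95.
Final clock = 95
Final cache (unexpired): {} -> size=0

Answer: clock=95 cache_size=0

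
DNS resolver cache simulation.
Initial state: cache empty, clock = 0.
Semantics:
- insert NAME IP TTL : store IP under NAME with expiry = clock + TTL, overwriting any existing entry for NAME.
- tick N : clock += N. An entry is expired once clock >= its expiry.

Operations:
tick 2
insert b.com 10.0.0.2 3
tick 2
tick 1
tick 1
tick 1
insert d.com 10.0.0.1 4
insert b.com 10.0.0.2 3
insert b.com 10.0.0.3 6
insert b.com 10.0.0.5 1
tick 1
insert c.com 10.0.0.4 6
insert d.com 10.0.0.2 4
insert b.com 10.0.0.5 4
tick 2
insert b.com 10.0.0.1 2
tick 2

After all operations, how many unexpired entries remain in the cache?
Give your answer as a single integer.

Op 1: tick 2 -> clock=2.
Op 2: insert b.com -> 10.0.0.2 (expiry=2+3=5). clock=2
Op 3: tick 2 -> clock=4.
Op 4: tick 1 -> clock=5. purged={b.com}
Op 5: tick 1 -> clock=6.
Op 6: tick 1 -> clock=7.
Op 7: insert d.com -> 10.0.0.1 (expiry=7+4=11). clock=7
Op 8: insert b.com -> 10.0.0.2 (expiry=7+3=10). clock=7
Op 9: insert b.com -> 10.0.0.3 (expiry=7+6=13). clock=7
Op 10: insert b.com -> 10.0.0.5 (expiry=7+1=8). clock=7
Op 11: tick 1 -> clock=8. purged={b.com}
Op 12: insert c.com -> 10.0.0.4 (expiry=8+6=14). clock=8
Op 13: insert d.com -> 10.0.0.2 (expiry=8+4=12). clock=8
Op 14: insert b.com -> 10.0.0.5 (expiry=8+4=12). clock=8
Op 15: tick 2 -> clock=10.
Op 16: insert b.com -> 10.0.0.1 (expiry=10+2=12). clock=10
Op 17: tick 2 -> clock=12. purged={b.com,d.com}
Final cache (unexpired): {c.com} -> size=1

Answer: 1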